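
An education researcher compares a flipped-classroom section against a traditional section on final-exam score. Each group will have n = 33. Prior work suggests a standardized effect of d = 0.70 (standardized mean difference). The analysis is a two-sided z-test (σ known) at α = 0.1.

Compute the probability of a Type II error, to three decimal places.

Noncentrality parameter: δ = d·√(n/2) = 0.70 × √(33/2) = 2.8434
Two-sided α = 0.1 → critical value z_{0.05} = 1.645.
Power = Φ(δ − 1.645) + Φ(−δ − 1.645) = Φ(1.199) + Φ(-4.488) = 0.8847 + 0.0000 = 0.8847.
Type II error: β = 1 − power = 1 − 0.8847 = 0.1153.

β ≈ 0.115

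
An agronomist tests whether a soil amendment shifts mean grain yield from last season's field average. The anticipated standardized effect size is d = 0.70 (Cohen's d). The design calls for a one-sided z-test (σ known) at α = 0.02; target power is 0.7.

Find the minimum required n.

Set Φ(δ − 2.054) = 0.7; then δ − 2.054 = Φ⁻¹(0.7) = 0.524, giving δ = 2.578.
δ = d·√n ⇒ n = (δ/d)² = (2.578 / 0.70)² = 13.57.
Round up to the next whole unit.

n = 14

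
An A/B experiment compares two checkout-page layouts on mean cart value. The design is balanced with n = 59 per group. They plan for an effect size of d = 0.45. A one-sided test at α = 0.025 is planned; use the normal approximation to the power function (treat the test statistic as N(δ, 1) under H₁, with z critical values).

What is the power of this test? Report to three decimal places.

Noncentrality parameter: δ = d·√(n/2) = 0.45 × √(59/2) = 2.4441
One-sided α = 0.025 → critical value z_{0.025} = 1.960.
Power = Φ(δ − 1.960) = Φ(0.484) = 0.6859.

Power ≈ 0.686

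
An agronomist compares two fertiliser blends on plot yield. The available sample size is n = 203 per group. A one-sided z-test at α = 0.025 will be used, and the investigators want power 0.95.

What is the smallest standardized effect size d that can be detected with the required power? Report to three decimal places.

d ≈ 0.358

Required noncentrality: δ = z_{0.025} + z_{0.05} = 1.960 + 1.645 = 3.605.
δ = d·√(n/2) ⇒ d = δ/√(n/2) = 3.605/√(203/2) = 0.3578.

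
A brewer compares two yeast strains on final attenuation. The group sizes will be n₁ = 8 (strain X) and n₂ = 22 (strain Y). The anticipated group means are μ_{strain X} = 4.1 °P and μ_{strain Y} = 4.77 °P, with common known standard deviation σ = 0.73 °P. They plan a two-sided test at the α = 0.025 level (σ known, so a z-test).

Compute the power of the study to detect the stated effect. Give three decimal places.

Standardized effect: d = |μ_{strain X} − μ_{strain Y}| / σ = |4.1 − 4.77| / 0.73 = 0.9178
Noncentrality parameter: δ = d / √(1/n₁ + 1/n₂) = 0.9178 / √(1/8 + 1/22) = 2.2230
Two-sided α = 0.025 → critical value z_{0.0125} = 2.241.
Power = Φ(δ − 2.241) + Φ(−δ − 2.241) = Φ(-0.018) + Φ(-4.464) = 0.4927 + 0.0000 = 0.4927.

Power ≈ 0.493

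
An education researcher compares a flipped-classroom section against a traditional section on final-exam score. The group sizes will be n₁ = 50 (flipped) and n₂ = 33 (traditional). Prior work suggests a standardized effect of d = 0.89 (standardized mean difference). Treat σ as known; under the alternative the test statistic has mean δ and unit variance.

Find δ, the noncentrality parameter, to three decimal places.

The noncentrality parameter scales effect size by the design's sample-size factor: δ = d / √(1/n₁ + 1/n₂) = 0.89 / √(1/50 + 1/33) = 3.9682

δ ≈ 3.968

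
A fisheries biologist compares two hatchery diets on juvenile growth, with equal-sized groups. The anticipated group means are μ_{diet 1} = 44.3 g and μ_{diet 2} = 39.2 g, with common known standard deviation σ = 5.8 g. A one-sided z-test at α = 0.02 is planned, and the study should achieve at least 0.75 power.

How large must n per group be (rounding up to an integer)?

n = 20 per group

Standardized effect: d = |μ_{diet 1} − μ_{diet 2}| / σ = |44.3 − 39.2| / 5.8 = 0.8793
Set Φ(δ − 2.054) = 0.75; then δ − 2.054 = Φ⁻¹(0.75) = 0.674, giving δ = 2.728.
δ = d·√(n/2) ⇒ n = 2(δ/d)² = 2 × (2.728 / 0.8793)² = 19.25.
Rounding up, n = 20 per group.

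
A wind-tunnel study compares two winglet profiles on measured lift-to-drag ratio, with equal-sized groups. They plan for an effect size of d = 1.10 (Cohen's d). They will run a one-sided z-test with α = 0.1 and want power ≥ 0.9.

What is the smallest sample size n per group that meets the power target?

Set Φ(δ − 1.282) = 0.9; then δ − 1.282 = Φ⁻¹(0.9) = 1.282, giving δ = 2.563.
δ = d·√(n/2) ⇒ n = 2(δ/d)² = 2 × (2.563 / 1.10)² = 10.86.
Round up to the next whole unit.

n = 11 per group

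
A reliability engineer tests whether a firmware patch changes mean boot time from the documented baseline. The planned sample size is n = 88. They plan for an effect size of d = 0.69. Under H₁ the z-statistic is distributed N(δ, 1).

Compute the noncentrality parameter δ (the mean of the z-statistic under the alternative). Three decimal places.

The noncentrality parameter scales effect size by the design's sample-size factor: δ = d·√n = 0.69 × √88 = 6.4728

δ ≈ 6.473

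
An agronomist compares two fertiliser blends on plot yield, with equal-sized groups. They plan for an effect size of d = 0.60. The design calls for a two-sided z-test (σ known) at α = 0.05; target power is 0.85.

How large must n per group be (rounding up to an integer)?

n = 50 per group

Set Φ(δ − 1.960) = 0.85; then δ − 1.960 = Φ⁻¹(0.85) = 1.036, giving δ = 2.996.
(The Φ(−δ − z_{α/2}) term is vanishingly small for δ > 0 and is dropped in the standard sample-size formula.)
δ = d·√(n/2) ⇒ n = 2(δ/d)² = 2 × (2.996 / 0.60)² = 49.88.
Rounding up, n = 50 per group.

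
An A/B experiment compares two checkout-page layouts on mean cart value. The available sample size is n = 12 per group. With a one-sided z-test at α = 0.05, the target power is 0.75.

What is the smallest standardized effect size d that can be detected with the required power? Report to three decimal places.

Required noncentrality: δ = z_{0.05} + z_{0.25} = 1.645 + 0.674 = 2.319.
δ = d·√(n/2) ⇒ d = δ/√(n/2) = 2.319/√(12/2) = 0.9469.

d ≈ 0.947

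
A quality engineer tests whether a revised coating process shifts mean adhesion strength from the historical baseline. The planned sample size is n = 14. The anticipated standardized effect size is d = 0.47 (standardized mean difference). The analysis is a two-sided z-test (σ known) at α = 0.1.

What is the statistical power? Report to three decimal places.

Noncentrality parameter: δ = d·√n = 0.47 × √14 = 1.7586
Critical value for a two-sided test at α = 0.1: z_{α/2} = 1.645.
Power = Φ(δ − 1.645) + Φ(−δ − 1.645) = Φ(0.114) + Φ(-3.403) = 0.5453 + 0.0003 = 0.5456.

Power ≈ 0.546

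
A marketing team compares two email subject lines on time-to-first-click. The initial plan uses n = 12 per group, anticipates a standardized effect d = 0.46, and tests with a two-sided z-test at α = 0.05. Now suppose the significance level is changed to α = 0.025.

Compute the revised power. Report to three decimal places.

Power ≈ 0.133

δ = d·√(n/2) = 0.46 × √(12/2) = 1.1268 (unchanged). New critical value: z_{0.0125} = 2.241.
Revised power = Φ(δ − 2.241) + Φ(−δ − 2.241) = Φ(-1.115) + Φ(-3.368) = 0.1325 + 0.0004 = 0.1329.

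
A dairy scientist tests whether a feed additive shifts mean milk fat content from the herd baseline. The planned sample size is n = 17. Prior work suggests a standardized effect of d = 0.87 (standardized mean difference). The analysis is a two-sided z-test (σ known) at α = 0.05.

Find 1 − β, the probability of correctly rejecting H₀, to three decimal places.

Noncentrality parameter: δ = d·√n = 0.87 × √17 = 3.5871
Two-sided α = 0.05 → critical value z_{0.025} = 1.960.
Power = Φ(δ − 1.960) + Φ(−δ − 1.960) = Φ(1.627) + Φ(-5.547) = 0.9481 + 0.0000 = 0.9481.

Power ≈ 0.948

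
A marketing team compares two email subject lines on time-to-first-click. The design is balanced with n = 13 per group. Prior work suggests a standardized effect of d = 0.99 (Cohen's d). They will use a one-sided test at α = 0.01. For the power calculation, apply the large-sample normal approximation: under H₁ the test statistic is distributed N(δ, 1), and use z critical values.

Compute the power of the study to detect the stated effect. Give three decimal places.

Noncentrality parameter: δ = d·√(n/2) = 0.99 × √(13/2) = 2.5240
Critical value for a one-sided test at α = 0.01: z_α = 2.326.
Power = Φ(δ − 2.326) = Φ(0.198) = 0.5783.

Power ≈ 0.578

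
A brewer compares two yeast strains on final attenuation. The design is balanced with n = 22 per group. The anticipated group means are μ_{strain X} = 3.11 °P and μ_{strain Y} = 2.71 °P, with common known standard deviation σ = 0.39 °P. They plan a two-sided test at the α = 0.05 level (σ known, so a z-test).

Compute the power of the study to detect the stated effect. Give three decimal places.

Power ≈ 0.925

Standardized effect: d = |μ_{strain X} − μ_{strain Y}| / σ = |3.11 − 2.71| / 0.39 = 1.0256
Noncentrality parameter: δ = d·√(n/2) = 1.0256 × √(22/2) = 3.4017
Two-sided α = 0.05 → critical value z_{0.025} = 1.960.
Power = Φ(δ − 1.960) + Φ(−δ − 1.960) = Φ(1.442) + Φ(-5.362) = 0.9253 + 0.0000 = 0.9253.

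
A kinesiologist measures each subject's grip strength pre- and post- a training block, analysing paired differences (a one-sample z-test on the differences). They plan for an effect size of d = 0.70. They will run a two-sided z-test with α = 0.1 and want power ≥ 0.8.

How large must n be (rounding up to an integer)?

For power 0.8 need Φ(δ − z_{0.05}) = 0.8, so δ = z_{0.05} + z_{0.20} = 1.645 + 0.842 = 2.486.
(For δ > 0 the lower-tail rejection region contributes negligibly to power, so the one-term inversion is standard.)
δ = d·√n ⇒ n = (δ/d)² = (2.486 / 0.70)² = 12.62.
Round up to the next whole unit.

n = 13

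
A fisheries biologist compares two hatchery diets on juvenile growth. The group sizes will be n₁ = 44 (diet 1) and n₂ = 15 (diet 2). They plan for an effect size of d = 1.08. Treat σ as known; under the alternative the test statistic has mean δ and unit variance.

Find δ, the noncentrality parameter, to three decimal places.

δ = d / √(1/n₁ + 1/n₂) = 1.08 / √(1/44 + 1/15) = 3.6122

δ ≈ 3.612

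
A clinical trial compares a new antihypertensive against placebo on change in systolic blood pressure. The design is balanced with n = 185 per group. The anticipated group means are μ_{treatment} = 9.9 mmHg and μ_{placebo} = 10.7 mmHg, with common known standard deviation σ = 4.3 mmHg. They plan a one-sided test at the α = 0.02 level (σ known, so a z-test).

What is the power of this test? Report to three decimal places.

Standardized effect: d = |μ_{treatment} − μ_{placebo}| / σ = |9.9 − 10.7| / 4.3 = 0.1860
Noncentrality parameter: δ = d·√(n/2) = 0.1860 × √(185/2) = 1.7893
Critical value for a one-sided test at α = 0.02: z_α = 2.054.
Power = Φ(δ − 2.054) = Φ(-0.264) = 0.3957.

Power ≈ 0.396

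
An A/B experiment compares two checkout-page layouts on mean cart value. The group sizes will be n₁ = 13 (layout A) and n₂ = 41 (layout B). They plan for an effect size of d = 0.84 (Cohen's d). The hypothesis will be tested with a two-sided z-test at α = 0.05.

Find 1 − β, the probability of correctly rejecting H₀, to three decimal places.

Power ≈ 0.751

Noncentrality parameter: δ = d / √(1/n₁ + 1/n₂) = 0.84 / √(1/13 + 1/41) = 2.6390
Two-sided α = 0.05 → critical value z_{0.025} = 1.960.
Power = Φ(δ − 1.960) + Φ(−δ − 1.960) = Φ(0.679) + Φ(-4.599) = 0.7515 + 0.0000 = 0.7515.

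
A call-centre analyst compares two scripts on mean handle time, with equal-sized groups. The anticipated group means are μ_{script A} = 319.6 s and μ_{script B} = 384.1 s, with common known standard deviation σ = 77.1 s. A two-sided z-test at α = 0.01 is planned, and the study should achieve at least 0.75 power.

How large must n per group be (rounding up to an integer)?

n = 31 per group

Standardized effect: d = |μ_{script A} − μ_{script B}| / σ = |319.6 − 384.1| / 77.1 = 0.8366
For power 0.75 need Φ(δ − z_{0.005}) = 0.75, so δ = z_{0.005} + z_{0.25} = 2.576 + 0.674 = 3.250.
(The Φ(−δ − z_{α/2}) term is vanishingly small for δ > 0 and is dropped in the standard sample-size formula.)
δ = d·√(n/2) ⇒ n = 2(δ/d)² = 2 × (3.250 / 0.8366)² = 30.19.
Rounding up, n = 31 per group.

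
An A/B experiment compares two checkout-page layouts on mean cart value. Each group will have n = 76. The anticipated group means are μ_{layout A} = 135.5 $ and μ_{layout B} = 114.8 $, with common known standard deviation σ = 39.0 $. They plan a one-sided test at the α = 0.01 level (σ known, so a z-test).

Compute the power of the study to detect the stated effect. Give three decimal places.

Standardized effect: d = |μ_{layout A} − μ_{layout B}| / σ = |135.5 − 114.8| / 39.0 = 0.5308
Noncentrality parameter: δ = d·√(n/2) = 0.5308 × √(76/2) = 3.2719
Critical value for a one-sided test at α = 0.01: z_α = 2.326.
Power = P(Z > 2.326 − δ) = Φ(0.946) = 0.8278.

Power ≈ 0.828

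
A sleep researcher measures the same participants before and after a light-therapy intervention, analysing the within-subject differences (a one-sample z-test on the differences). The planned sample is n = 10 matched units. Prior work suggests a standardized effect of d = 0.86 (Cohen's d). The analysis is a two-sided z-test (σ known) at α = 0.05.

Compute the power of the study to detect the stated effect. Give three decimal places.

Power ≈ 0.776

Noncentrality parameter: δ = d·√n = 0.86 × √10 = 2.7196
Critical value for a two-sided test at α = 0.05: z_{α/2} = 1.960.
Power = Φ(δ − 1.960) + Φ(−δ − 1.960) = Φ(0.760) + Φ(-4.680) = 0.7763 + 0.0000 = 0.7763.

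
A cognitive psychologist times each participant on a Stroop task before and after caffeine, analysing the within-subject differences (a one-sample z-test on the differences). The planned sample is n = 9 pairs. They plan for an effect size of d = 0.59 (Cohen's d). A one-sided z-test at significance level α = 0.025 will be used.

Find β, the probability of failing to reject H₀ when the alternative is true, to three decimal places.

Noncentrality parameter: δ = d·√n = 0.59 × √9 = 1.7700
One-sided α = 0.025 → critical value z_{0.025} = 1.960.
Power = Φ(δ − 1.960) = Φ(-0.190) = 0.4247.
Type II error: β = 1 − power = 1 − 0.4247 = 0.5753.

β ≈ 0.575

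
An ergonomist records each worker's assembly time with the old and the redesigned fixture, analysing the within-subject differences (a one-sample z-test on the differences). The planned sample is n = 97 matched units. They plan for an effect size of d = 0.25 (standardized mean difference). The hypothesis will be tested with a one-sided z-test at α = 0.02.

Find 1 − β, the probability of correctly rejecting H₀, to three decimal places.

Power ≈ 0.659

Noncentrality parameter: δ = d·√n = 0.25 × √97 = 2.4622
One-sided α = 0.02 → critical value z_{0.02} = 2.054.
Power = Φ(δ − 2.054) = Φ(0.408) = 0.6585.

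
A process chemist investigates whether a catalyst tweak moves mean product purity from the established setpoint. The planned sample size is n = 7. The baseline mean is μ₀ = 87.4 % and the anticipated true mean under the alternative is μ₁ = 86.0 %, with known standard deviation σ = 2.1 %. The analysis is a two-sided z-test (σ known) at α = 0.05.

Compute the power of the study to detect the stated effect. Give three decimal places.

Standardized effect: d = |μ₁ − μ₀| / σ = |86.0 − 87.4| / 2.1 = 0.6667
Noncentrality parameter: δ = d·√n = 0.6667 × √7 = 1.7638
Critical value for a two-sided test at α = 0.05: z_{α/2} = 1.960.
Power = Φ(δ − 1.960) + Φ(−δ − 1.960) = Φ(-0.196) + Φ(-3.724) = 0.4223 + 0.0001 = 0.4224.

Power ≈ 0.422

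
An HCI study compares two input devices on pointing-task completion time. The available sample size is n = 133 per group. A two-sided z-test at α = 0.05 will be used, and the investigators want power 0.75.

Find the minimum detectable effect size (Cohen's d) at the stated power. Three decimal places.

d ≈ 0.323

Need Φ(δ − 1.960) = 0.75, so δ = 1.960 + 0.674 = 2.634.
(Lower-tail contribution to power is negligible for δ > 0.)
δ = d·√(n/2) ⇒ d = δ/√(n/2) = 2.634/√(133/2) = 0.3231.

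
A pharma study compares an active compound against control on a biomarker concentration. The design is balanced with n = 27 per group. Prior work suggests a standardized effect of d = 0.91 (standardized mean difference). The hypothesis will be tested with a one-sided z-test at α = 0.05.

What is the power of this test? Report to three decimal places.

Noncentrality parameter: δ = d·√(n/2) = 0.91 × √(27/2) = 3.3436
One-sided α = 0.05 → critical value z_{0.05} = 1.645.
Power = Φ(δ − 1.645) = Φ(1.699) = 0.9553.

Power ≈ 0.955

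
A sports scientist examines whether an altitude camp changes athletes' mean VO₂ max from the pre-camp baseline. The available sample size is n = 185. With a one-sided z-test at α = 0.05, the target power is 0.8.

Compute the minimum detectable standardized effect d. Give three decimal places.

Required noncentrality: δ = z_{0.05} + z_{0.20} = 1.645 + 0.842 = 2.486.
δ = d·√n ⇒ d = δ/√n = 2.486/√185 = 0.1828.

d ≈ 0.183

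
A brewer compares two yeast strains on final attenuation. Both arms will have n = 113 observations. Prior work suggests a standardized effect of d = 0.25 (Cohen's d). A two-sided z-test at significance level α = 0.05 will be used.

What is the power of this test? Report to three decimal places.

Power ≈ 0.468

Noncentrality parameter: δ = d·√(n/2) = 0.25 × √(113/2) = 1.8792
Two-sided α = 0.05 → critical value z_{0.025} = 1.960.
Power = Φ(δ − 1.960) + Φ(−δ − 1.960) = Φ(-0.081) + Φ(-3.839) = 0.4678 + 0.0001 = 0.4679.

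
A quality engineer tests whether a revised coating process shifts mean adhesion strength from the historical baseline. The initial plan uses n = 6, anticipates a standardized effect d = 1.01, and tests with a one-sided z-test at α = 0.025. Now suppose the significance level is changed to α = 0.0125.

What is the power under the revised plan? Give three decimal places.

δ = d·√n = 1.01 × √6 = 2.4740 (unchanged). New critical value: z_{0.0125} = 2.241.
Revised power = P(Z > 2.241 − δ) = Φ(0.233) = 0.5920.

Power ≈ 0.592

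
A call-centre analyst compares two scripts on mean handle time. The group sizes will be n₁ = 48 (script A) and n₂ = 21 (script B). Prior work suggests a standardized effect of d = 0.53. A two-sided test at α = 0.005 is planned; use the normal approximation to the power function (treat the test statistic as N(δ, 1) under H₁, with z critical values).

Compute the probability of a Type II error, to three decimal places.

Noncentrality parameter: δ = d / √(1/n₁ + 1/n₂) = 0.53 / √(1/48 + 1/21) = 2.0257
Two-sided α = 0.005 → critical value z_{0.0025} = 2.807.
Power = Φ(δ − 2.807) + Φ(−δ − 2.807) = Φ(-0.781) + Φ(-4.833) = 0.2173 + 0.0000 = 0.2173.
Type II error: β = 1 − power = 1 − 0.2173 = 0.7827.

β ≈ 0.783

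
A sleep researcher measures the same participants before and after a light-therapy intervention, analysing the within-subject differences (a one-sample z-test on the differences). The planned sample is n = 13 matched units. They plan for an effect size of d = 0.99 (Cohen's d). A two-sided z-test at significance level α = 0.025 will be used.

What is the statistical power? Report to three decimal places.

Power ≈ 0.908

Noncentrality parameter: δ = d·√n = 0.99 × √13 = 3.5695
Critical value for a two-sided test at α = 0.025: z_{α/2} = 2.241.
Power = Φ(δ − 2.241) + Φ(−δ − 2.241) = Φ(1.328) + Φ(-5.811) = 0.9079 + 0.0000 = 0.9079.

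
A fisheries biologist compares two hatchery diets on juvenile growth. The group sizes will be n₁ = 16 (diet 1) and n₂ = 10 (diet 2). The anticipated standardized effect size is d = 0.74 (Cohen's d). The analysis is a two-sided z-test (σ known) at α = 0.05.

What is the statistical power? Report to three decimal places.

Noncentrality parameter: δ = d / √(1/n₁ + 1/n₂) = 0.74 / √(1/16 + 1/10) = 1.8357
Two-sided α = 0.05 → critical value z_{0.025} = 1.960.
Power = Φ(δ − 1.960) + Φ(−δ − 1.960) = Φ(-0.124) + Φ(-3.796) = 0.4506 + 0.0001 = 0.4506.

Power ≈ 0.451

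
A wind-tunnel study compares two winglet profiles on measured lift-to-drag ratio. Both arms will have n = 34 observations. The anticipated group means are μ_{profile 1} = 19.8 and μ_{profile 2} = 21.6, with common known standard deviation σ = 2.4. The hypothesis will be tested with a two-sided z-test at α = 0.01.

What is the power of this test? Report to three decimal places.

Standardized effect: d = |μ_{profile 1} − μ_{profile 2}| / σ = |19.8 − 21.6| / 2.4 = 0.7500
Noncentrality parameter: δ = d·√(n/2) = 0.7500 × √(34/2) = 3.0923
Critical value for a two-sided test at α = 0.01: z_{α/2} = 2.576.
Power = Φ(δ − 2.576) + Φ(−δ − 2.576) = Φ(0.516) + Φ(-5.668) = 0.6972 + 0.0000 = 0.6972.

Power ≈ 0.697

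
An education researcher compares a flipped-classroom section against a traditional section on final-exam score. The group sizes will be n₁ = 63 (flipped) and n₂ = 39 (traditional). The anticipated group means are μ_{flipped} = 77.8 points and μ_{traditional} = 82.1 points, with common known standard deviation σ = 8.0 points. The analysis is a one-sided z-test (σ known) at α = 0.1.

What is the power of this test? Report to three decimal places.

Standardized effect: d = |μ_{flipped} − μ_{traditional}| / σ = |77.8 − 82.1| / 8.0 = 0.5375
Noncentrality parameter: δ = d / √(1/n₁ + 1/n₂) = 0.5375 / √(1/63 + 1/39) = 2.6380
Critical value for a one-sided test at α = 0.1: z_α = 1.282.
Power = Φ(δ − 1.282) = Φ(1.356) = 0.9125.

Power ≈ 0.913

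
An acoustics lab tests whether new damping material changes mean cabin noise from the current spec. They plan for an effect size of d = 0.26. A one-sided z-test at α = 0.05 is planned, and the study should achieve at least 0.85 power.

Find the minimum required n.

n = 107

For power 0.85 need Φ(δ − z_{0.05}) = 0.85, so δ = z_{0.05} + z_{0.15} = 1.645 + 1.036 = 2.681.
δ = d·√n ⇒ n = (δ/d)² = (2.681 / 0.26)² = 106.35.
Rounding up, n = 107.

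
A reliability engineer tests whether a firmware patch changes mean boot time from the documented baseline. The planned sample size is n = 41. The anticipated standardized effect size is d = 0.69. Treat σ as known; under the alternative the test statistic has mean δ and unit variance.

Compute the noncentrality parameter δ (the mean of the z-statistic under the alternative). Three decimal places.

δ = d·√n = 0.69 × √41 = 4.4182

δ ≈ 4.418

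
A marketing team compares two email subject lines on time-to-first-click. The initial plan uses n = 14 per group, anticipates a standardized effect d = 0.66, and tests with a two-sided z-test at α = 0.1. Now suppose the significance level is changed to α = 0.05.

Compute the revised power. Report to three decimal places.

Power ≈ 0.415

δ = d·√(n/2) = 0.66 × √(14/2) = 1.7462 (unchanged). New critical value: z_{0.025} = 1.960.
Revised power = Φ(δ − 1.960) + Φ(−δ − 1.960) = Φ(-0.214) + Φ(-3.706) = 0.4154 + 0.0001 = 0.4155.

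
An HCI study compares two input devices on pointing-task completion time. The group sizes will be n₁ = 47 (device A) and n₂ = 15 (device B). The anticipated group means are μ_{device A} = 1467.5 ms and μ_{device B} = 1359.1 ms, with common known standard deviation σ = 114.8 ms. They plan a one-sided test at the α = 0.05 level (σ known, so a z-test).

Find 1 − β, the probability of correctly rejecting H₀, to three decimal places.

Standardized effect: d = |μ_{device A} − μ_{device B}| / σ = |1467.5 − 1359.1| / 114.8 = 0.9443
Noncentrality parameter: δ = d / √(1/n₁ + 1/n₂) = 0.9443 / √(1/47 + 1/15) = 3.1841
One-sided α = 0.05 → critical value z_{0.05} = 1.645.
Power = Φ(δ − 1.645) = Φ(1.539) = 0.9381.

Power ≈ 0.938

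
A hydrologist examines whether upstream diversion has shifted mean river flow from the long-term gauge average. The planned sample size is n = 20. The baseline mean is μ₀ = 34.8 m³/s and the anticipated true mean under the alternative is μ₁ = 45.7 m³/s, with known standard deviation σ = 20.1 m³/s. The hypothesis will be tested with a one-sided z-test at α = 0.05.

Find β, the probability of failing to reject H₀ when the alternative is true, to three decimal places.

β ≈ 0.218

Standardized effect: d = |μ₁ − μ₀| / σ = |45.7 − 34.8| / 20.1 = 0.5423
Noncentrality parameter: δ = d·√n = 0.5423 × √20 = 2.4252
Critical value for a one-sided test at α = 0.05: z_α = 1.645.
Power = Φ(δ − 1.645) = Φ(0.780) = 0.7824.
Type II error: β = 1 − power = 1 − 0.7824 = 0.2176.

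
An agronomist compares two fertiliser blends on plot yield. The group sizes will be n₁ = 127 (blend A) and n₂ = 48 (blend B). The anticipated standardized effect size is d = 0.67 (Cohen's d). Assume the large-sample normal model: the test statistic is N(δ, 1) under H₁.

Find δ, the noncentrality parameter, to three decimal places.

δ ≈ 3.954

The noncentrality parameter scales effect size by the design's sample-size factor: δ = d / √(1/n₁ + 1/n₂) = 0.67 / √(1/127 + 1/48) = 3.9544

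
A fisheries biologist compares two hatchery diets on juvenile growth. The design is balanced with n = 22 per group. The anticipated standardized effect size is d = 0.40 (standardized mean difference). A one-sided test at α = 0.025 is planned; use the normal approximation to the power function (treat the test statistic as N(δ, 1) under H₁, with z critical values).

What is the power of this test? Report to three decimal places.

Power ≈ 0.263

Noncentrality parameter: δ = d·√(n/2) = 0.40 × √(22/2) = 1.3266
One-sided α = 0.025 → critical value z_{0.025} = 1.960.
Power = Φ(δ − 1.960) = Φ(-0.633) = 0.2633.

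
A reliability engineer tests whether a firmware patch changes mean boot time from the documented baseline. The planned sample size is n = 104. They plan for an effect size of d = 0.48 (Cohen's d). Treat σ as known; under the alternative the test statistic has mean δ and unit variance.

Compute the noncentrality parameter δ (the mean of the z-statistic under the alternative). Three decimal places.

δ = d·√n = 0.48 × √104 = 4.8951

δ ≈ 4.895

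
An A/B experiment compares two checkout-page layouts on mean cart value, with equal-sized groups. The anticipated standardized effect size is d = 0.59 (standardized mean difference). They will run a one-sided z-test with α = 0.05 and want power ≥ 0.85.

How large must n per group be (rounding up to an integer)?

For power 0.85 need Φ(δ − z_{0.05}) = 0.85, so δ = z_{0.05} + z_{0.15} = 1.645 + 1.036 = 2.681.
δ = d·√(n/2) ⇒ n = 2(δ/d)² = 2 × (2.681 / 0.59)² = 41.31.
Rounding up, n = 42 per group.

n = 42 per group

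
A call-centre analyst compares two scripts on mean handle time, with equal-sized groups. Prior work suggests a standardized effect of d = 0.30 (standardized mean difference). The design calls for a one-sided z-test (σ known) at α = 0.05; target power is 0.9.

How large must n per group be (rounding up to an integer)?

Set Φ(δ − 1.645) = 0.9; then δ − 1.645 = Φ⁻¹(0.9) = 1.282, giving δ = 2.926.
δ = d·√(n/2) ⇒ n = 2(δ/d)² = 2 × (2.926 / 0.30)² = 190.31.
Rounding up, n = 191 per group.

n = 191 per group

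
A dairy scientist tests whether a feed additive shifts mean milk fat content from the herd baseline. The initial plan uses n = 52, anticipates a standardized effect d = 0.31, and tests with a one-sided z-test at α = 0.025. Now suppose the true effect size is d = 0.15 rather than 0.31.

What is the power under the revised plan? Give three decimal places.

Power ≈ 0.190

With d = 0.15: δ = d·√n = 0.15 × √52 = 1.0817. Critical value z_{0.025} = 1.960.
Revised power = P(Z > 1.960 − δ) = Φ(-0.878) = 0.1899.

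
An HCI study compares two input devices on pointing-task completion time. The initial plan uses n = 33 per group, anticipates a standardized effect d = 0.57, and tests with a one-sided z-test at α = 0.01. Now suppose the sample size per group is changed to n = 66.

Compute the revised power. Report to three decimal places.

With n = 66 per group: δ = d·√(n/2) = 0.57 × √(66/2) = 3.2744. Critical value z_{0.01} = 2.326.
Revised power = P(Z > 2.326 − δ) = Φ(0.948) = 0.8284.

Power ≈ 0.828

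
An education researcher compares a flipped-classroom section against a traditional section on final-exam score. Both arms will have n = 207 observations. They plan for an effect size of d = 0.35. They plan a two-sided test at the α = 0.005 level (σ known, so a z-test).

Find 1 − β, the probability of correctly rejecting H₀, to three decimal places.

Noncentrality parameter: δ = d·√(n/2) = 0.35 × √(207/2) = 3.5607
Two-sided α = 0.005 → critical value z_{0.0025} = 2.807.
Power = Φ(δ − 2.807) + Φ(−δ − 2.807) = Φ(0.754) + Φ(-6.368) = 0.7745 + 0.0000 = 0.7745.

Power ≈ 0.774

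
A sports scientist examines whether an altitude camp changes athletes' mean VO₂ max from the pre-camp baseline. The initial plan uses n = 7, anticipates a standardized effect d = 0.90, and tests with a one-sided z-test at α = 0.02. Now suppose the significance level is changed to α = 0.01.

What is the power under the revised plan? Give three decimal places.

Power ≈ 0.522

δ = d·√n = 0.90 × √7 = 2.3812 (unchanged). New critical value: z_{0.01} = 2.326.
Revised power = Φ(δ − 2.326) = Φ(0.055) = 0.5219.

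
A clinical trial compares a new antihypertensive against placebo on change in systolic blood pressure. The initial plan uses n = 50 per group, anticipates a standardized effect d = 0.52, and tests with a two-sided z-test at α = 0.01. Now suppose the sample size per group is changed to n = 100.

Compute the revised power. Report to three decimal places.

Power ≈ 0.865

With n = 100 per group: δ = d·√(n/2) = 0.52 × √(100/2) = 3.6770. Critical value z_{0.005} = 2.576.
Revised power = Φ(δ − 2.576) + Φ(−δ − 2.576) = Φ(1.101) + Φ(-6.253) = 0.8646 + 0.0000 = 0.8646.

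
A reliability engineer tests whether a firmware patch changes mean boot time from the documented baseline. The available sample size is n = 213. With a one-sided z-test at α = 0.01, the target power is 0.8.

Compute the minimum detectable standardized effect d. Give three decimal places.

Required noncentrality: δ = z_{0.01} + z_{0.20} = 2.326 + 0.842 = 3.168.
δ = d·√n ⇒ d = δ/√n = 3.168/√213 = 0.2171.

d ≈ 0.217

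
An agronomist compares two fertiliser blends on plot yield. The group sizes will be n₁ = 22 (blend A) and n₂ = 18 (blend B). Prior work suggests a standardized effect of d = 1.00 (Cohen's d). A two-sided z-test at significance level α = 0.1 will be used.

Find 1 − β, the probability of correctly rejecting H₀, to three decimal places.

Noncentrality parameter: δ = d / √(1/n₁ + 1/n₂) = 1.00 / √(1/22 + 1/18) = 3.1464
Critical value for a two-sided test at α = 0.1: z_{α/2} = 1.645.
Power = Φ(δ − 1.645) + Φ(−δ − 1.645) = Φ(1.502) + Φ(-4.791) = 0.9334 + 0.0000 = 0.9334.

Power ≈ 0.933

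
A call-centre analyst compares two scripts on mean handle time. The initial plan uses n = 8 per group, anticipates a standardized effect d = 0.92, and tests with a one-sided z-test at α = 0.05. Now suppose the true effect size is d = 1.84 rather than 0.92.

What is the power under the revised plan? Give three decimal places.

Power ≈ 0.979

With d = 1.84: δ = d·√(n/2) = 1.84 × √(8/2) = 3.6800. Critical value z_{0.05} = 1.645.
Revised power = Φ(δ − 1.645) = Φ(2.035) = 0.9791.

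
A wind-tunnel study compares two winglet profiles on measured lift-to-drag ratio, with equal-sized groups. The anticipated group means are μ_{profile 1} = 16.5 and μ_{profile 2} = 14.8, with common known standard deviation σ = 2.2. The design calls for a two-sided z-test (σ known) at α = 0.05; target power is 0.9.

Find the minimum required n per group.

n = 36 per group

Standardized effect: d = |μ_{profile 1} − μ_{profile 2}| / σ = |16.5 − 14.8| / 2.2 = 0.7727
Set Φ(δ − 1.960) = 0.9; then δ − 1.960 = Φ⁻¹(0.9) = 1.282, giving δ = 3.242.
(For δ > 0 the lower-tail rejection region contributes negligibly to power, so the one-term inversion is standard.)
δ = d·√(n/2) ⇒ n = 2(δ/d)² = 2 × (3.242 / 0.7727)² = 35.19.
Rounding up, n = 36 per group.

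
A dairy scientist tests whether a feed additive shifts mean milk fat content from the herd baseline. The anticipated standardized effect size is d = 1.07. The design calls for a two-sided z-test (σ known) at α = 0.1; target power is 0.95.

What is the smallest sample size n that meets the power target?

For power 0.95 need Φ(δ − z_{0.05}) = 0.95, so δ = z_{0.05} + z_{0.05} = 1.645 + 1.645 = 3.290.
(Ignoring the negligible lower-tail rejection probability gives the usual closed-form inversion.)
δ = d·√n ⇒ n = (δ/d)² = (3.290 / 1.07)² = 9.45.
Round up to the next whole unit.

n = 10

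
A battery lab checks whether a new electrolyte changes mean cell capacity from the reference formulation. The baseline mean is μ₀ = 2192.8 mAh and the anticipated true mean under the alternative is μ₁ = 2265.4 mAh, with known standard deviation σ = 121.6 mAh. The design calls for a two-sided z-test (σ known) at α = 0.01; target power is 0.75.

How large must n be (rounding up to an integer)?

n = 30

Standardized effect: d = |μ₁ − μ₀| / σ = |2265.4 − 2192.8| / 121.6 = 0.5970
For power 0.75 need Φ(δ − z_{0.005}) = 0.75, so δ = z_{0.005} + z_{0.25} = 2.576 + 0.674 = 3.250.
(For δ > 0 the lower-tail rejection region contributes negligibly to power, so the one-term inversion is standard.)
δ = d·√n ⇒ n = (δ/d)² = (3.250 / 0.5970)² = 29.64.
Round up to the next whole unit.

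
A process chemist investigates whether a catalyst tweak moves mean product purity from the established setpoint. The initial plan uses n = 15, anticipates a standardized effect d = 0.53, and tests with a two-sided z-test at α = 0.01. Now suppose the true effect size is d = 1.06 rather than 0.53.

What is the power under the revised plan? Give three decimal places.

With d = 1.06: δ = d·√n = 1.06 × √15 = 4.1054. Critical value z_{0.005} = 2.576.
Revised power = Φ(δ − 2.576) + Φ(−δ − 2.576) = Φ(1.530) + Φ(-6.681) = 0.9369 + 0.0000 = 0.9369.

Power ≈ 0.937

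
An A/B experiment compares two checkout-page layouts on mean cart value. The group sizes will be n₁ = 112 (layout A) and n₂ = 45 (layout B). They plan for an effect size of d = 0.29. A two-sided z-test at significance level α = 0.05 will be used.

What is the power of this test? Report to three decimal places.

Power ≈ 0.376

Noncentrality parameter: δ = d / √(1/n₁ + 1/n₂) = 0.29 / √(1/112 + 1/45) = 1.6431
Critical value for a two-sided test at α = 0.05: z_{α/2} = 1.960.
Power = Φ(δ − 1.960) + Φ(−δ − 1.960) = Φ(-0.317) + Φ(-3.603) = 0.3757 + 0.0002 = 0.3758.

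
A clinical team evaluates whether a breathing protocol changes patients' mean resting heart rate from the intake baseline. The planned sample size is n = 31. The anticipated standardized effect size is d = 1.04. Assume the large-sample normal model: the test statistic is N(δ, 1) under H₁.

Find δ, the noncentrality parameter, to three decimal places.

δ = d·√n = 1.04 × √31 = 5.7905

δ ≈ 5.790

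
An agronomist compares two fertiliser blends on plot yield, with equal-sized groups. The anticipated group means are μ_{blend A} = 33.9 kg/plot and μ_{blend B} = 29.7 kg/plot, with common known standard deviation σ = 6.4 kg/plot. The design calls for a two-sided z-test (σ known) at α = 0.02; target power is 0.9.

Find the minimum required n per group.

n = 61 per group

Standardized effect: d = |μ_{blend A} − μ_{blend B}| / σ = |33.9 − 29.7| / 6.4 = 0.6562
Set Φ(δ − 2.326) = 0.9; then δ − 2.326 = Φ⁻¹(0.9) = 1.282, giving δ = 3.608.
(For δ > 0 the lower-tail rejection region contributes negligibly to power, so the one-term inversion is standard.)
δ = d·√(n/2) ⇒ n = 2(δ/d)² = 2 × (3.608 / 0.6562)² = 60.45.
Round up to the next whole unit.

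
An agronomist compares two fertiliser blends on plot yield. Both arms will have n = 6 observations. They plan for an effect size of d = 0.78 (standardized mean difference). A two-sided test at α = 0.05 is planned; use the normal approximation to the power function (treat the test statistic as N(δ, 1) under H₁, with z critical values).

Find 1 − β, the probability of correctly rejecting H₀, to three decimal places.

Noncentrality parameter: δ = d·√(n/2) = 0.78 × √(6/2) = 1.3510
Two-sided α = 0.05 → critical value z_{0.025} = 1.960.
Power = Φ(δ − 1.960) + Φ(−δ − 1.960) = Φ(-0.609) + Φ(-3.311) = 0.2713 + 0.0005 = 0.2717.

Power ≈ 0.272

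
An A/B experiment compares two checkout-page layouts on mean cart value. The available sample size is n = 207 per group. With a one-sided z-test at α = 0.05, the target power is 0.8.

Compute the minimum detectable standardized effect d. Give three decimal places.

d ≈ 0.244

Required noncentrality: δ = z_{0.05} + z_{0.20} = 1.645 + 0.842 = 2.486.
δ = d·√(n/2) ⇒ d = δ/√(n/2) = 2.486/√(207/2) = 0.2444.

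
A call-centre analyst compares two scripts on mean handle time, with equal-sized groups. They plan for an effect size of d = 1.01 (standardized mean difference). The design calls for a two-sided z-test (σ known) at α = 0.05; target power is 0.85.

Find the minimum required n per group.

n = 18 per group

For power 0.85 need Φ(δ − z_{0.025}) = 0.85, so δ = z_{0.025} + z_{0.15} = 1.960 + 1.036 = 2.996.
(The Φ(−δ − z_{α/2}) term is vanishingly small for δ > 0 and is dropped in the standard sample-size formula.)
δ = d·√(n/2) ⇒ n = 2(δ/d)² = 2 × (2.996 / 1.01)² = 17.60.
Round up to the next whole unit.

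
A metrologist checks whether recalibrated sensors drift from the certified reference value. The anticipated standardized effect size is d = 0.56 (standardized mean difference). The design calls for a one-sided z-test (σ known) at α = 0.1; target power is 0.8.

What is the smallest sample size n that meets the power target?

Set Φ(δ − 1.282) = 0.8; then δ − 1.282 = Φ⁻¹(0.8) = 0.842, giving δ = 2.123.
δ = d·√n ⇒ n = (δ/d)² = (2.123 / 0.56)² = 14.37.
Round up to the next whole unit.

n = 15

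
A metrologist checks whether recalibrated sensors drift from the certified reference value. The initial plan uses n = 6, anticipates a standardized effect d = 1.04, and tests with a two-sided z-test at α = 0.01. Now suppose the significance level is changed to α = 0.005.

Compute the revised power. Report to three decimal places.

Power ≈ 0.398

δ = d·√n = 1.04 × √6 = 2.5475 (unchanged). New critical value: z_{0.0025} = 2.807.
Revised power = Φ(δ − 2.807) + Φ(−δ − 2.807) = Φ(-0.260) + Φ(-5.355) = 0.3976 + 0.0000 = 0.3976.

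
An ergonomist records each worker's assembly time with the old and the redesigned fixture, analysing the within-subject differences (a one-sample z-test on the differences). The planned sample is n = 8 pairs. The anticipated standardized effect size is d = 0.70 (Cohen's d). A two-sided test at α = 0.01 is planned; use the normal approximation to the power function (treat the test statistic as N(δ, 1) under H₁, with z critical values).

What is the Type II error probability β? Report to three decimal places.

β ≈ 0.724

Noncentrality parameter: δ = d·√n = 0.70 × √8 = 1.9799
Two-sided α = 0.01 → critical value z_{0.005} = 2.576.
Power = Φ(δ − 2.576) + Φ(−δ − 2.576) = Φ(-0.596) + Φ(-4.556) = 0.2756 + 0.0000 = 0.2756.
Type II error: β = 1 − power = 1 − 0.2756 = 0.7244.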